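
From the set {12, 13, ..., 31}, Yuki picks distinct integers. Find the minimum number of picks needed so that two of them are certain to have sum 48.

14

Group the elements by complementary pair {x, 48−x}: {17,31}, {18,30}, {19,29}, …, giving 7 two-element pairs, the single value 24 (it cannot pair with itself since the integers are distinct), and 5 integers whose partner 48−x falls outside [12,31].
Pigeonhole: treating each of those 13 groups as a pigeonhole, one can pick one integer per group — 13 integers — with no two summing to 48.
The 14th integer lands in an occupied pair, forcing a sum of 48.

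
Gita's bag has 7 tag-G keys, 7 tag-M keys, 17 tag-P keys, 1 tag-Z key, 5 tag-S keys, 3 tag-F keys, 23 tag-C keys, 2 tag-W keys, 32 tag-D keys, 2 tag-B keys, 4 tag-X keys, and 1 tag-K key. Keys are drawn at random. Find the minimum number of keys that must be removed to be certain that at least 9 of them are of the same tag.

By pigeonhole, put each drawn key into a box by tag. The largest draw with every box below 9 takes min(count, 8) from each tag; tags with fewer than 8 contribute all they have.
Σ min(cᵢ, 8) = 7 + 7 + 8 + 1 + 5 + 3 + 8 + 2 + 8 + 2 + 4 + 1 = 56.
Draw number 56 + 1 = 57 must push one box to 9.

57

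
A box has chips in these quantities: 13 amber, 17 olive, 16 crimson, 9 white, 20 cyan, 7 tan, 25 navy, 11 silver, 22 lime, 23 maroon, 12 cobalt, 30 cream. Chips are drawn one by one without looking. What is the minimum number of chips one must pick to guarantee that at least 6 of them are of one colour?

An adversary could hand out at most 5 chips per colour: 5 + 5 + 5 + 5 + 5 + 5 + 5 + 5 + 5 + 5 + 5 + 5 = 60 chips and still no colour has 6.
By pigeonhole, one more chip lands in a colour already at 5, so 61 draws are enough and 60 are not.

61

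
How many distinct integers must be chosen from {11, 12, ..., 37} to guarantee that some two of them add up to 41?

Group the elements by complementary pair {x, 41−x}: {11,30}, {12,29}, {13,28}, …, giving 10 two-element pairs and 7 integers whose partner 41−x falls outside [11,37].
Treating each of those 17 groups as a pigeonhole, one can pick one integer per group — 17 integers — with no two summing to 41.
The 18th integer lands in an occupied pair, forcing a sum of 41.

18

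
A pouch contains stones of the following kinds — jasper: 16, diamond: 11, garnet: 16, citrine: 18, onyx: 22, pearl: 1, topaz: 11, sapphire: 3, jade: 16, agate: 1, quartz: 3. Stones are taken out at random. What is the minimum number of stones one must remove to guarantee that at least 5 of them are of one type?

By pigeonhole, put each drawn stone into a box by type. The largest draw with every box below 5 takes min(count, 4) from each type; types with fewer than 4 contribute all they have.
Σ min(cᵢ, 4) = 4 + 4 + 4 + 4 + 4 + 1 + 4 + 3 + 4 + 1 + 3 = 36.
Draw number 36 + 1 = 37 must push one box to 5.

37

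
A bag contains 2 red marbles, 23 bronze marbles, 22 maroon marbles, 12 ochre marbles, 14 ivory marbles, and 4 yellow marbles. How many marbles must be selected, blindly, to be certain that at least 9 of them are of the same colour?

39

An adversary could hand out at most 8 marbles per colour (red, yellow run out sooner): 2 + 8 + 8 + 8 + 8 + 4 = 38 marbles and still no colour has 9.
One more marble lands in a colour already at 8, so 39 draws are enough and 38 are not.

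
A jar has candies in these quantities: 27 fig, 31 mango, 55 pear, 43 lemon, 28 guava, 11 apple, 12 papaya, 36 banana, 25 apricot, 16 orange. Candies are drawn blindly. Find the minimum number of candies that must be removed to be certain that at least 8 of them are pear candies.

In the worst case for collecting pear candies, every non-pear candy comes out first.
There are 27 + 31 + 43 + 28 + 11 + 12 + 36 + 25 + 16 = 229 non-pear candies altogether.
After those, each further candy must be pear, so 229 + 8 = 237 draws guarantee 8 pear candies.

237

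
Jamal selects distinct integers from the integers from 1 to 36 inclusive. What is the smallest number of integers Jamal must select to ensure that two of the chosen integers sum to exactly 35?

20

A set avoiding the sum 35 can contain at most one of each pair {x, 35−x}, plus the 2 elements whose complement lies outside the range.
The integers 18, …, 36 (19 of them) are such a set: any two sum to at least 18+19 = 37 > 35.
By the pigeonhole principle, any 20th integer completes one of the 17 pairs, so 20 choices force a sum of 35.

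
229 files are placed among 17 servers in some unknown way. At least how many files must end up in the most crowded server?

The 17 servers are the holes and the 229 files are the pigeons.
If every server held at most 13 files, the total would be at most 17 × 13 = 221, which is less than 229.
So some server holds at least ⌈229/17⌉ = 14 files.

14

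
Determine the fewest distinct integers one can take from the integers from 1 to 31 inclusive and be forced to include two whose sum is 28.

19

A set avoiding the sum 28 can contain at most one of each pair {x, 28−x}, plus the 5 elements whose complement lies outside the range or equal to its own complement.
The integers 14, …, 31 (18 of them) are such a set: any two sum to at least 14+15 = 29 > 28.
By the pigeonhole principle, any 19th integer completes one of the 13 pairs, so 19 choices force a sum of 28.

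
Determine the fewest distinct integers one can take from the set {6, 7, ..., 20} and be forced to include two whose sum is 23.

10

Group the elements by complementary pair {x, 23−x}: {6,17}, {7,16}, {8,15}, …, giving 6 two-element pairs and 3 integers whose partner 23−x falls outside [6,20].
Pigeonhole: treating each of those 9 groups as a pigeonhole, one can pick one integer per group — 9 integers — with no two summing to 23.
The 10th integer lands in an occupied pair, forcing a sum of 23.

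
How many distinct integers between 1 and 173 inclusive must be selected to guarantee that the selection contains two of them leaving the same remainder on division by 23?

24

The 23 residue classes mod 23 are the pigeonholes.
With 23 integers one could put 1 in each residue class and have no class reach 2.
The 24th integer pushes some class to 2, so 23·1 + 1 = 24.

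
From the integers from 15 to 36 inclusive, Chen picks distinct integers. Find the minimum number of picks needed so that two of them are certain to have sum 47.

A set avoiding the sum 47 can contain at most one of each pair {x, 47−x}, plus the 4 elements whose complement lies outside the range.
The integers 24, …, 36 (13 of them) are such a set: any two sum to at least 24+25 = 49 > 47.
Any 14th integer completes one of the 9 pairs, so 14 choices force a sum of 47.

14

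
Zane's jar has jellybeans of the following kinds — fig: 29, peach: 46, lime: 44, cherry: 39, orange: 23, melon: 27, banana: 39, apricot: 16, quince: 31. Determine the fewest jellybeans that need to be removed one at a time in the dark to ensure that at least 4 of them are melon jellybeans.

In the worst case for collecting melon jellybeans, every non-melon jellybean comes out first.
There are 29 + 46 + 44 + 39 + 23 + 39 + 16 + 31 = 267 non-melon jellybeans altogether.
After those, each further jellybean must be melon, so 267 + 4 = 271 draws guarantee 4 melon jellybeans.

271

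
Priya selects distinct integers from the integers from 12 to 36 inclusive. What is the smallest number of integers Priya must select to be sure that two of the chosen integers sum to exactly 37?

19

Group the elements by complementary pair {x, 37−x}: {12,25}, {13,24}, {14,23}, …, giving 7 two-element pairs and 11 integers whose partner 37−x falls outside [12,36].
Treating each of those 18 groups as a pigeonhole, one can pick one integer per group — 18 integers — with no two summing to 37.
The 19th integer lands in an occupied pair, forcing a sum of 37.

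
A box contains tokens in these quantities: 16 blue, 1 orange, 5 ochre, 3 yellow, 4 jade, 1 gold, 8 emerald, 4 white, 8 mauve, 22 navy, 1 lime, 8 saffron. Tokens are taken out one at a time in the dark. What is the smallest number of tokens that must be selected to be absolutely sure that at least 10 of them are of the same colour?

Put each drawn token into a box by colour. The largest draw with every box below 10 takes min(count, 9) from each colour; colours with fewer than 9 contribute all they have.
Σ min(cᵢ, 9) = 9 + 1 + 5 + 3 + 4 + 1 + 8 + 4 + 8 + 9 + 1 + 8 = 61.
Draw number 61 + 1 = 62 must push one box to 10.

62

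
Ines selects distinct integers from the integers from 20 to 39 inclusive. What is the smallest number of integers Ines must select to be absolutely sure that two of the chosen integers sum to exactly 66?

Group the elements by complementary pair {x, 66−x}: {27,39}, {28,38}, {29,37}, …, giving 6 two-element pairs, the single value 33 (it cannot pair with itself since the integers are distinct), and 7 integers whose partner 66−x falls outside [20,39].
Treating each of those 14 groups as a pigeonhole, one can pick one integer per group — 14 integers — with no two summing to 66.
The 15th integer lands in an occupied pair, forcing a sum of 66.

15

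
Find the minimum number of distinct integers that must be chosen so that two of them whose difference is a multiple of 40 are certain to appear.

41

Integers whose pairwise differences are multiples of 40 are exactly those sharing a remainder mod 40. Pigeonhole: the 40 residue classes mod 40 are the pigeonholes.
With 40 integers one could put 1 in each residue class and have no class reach 2.
The 41st integer pushes some class to 2, so 40·1 + 1 = 41.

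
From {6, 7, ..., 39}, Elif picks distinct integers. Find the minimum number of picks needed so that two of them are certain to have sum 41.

20

A set avoiding the sum 41 can contain at most one of each pair {x, 41−x}, plus the 4 elements whose complement lies outside the range.
The integers 21, …, 39 (19 of them) are such a set: any two sum to at least 21+22 = 43 > 41.
By the pigeonhole principle, any 20th integer completes one of the 15 pairs, so 20 choices force a sum of 41.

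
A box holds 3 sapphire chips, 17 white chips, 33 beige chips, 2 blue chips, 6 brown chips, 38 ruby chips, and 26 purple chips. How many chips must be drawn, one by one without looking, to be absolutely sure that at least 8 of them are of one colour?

An adversary could hand out at most 7 chips per colour (sapphire, blue, brown run out sooner): 3 + 7 + 7 + 2 + 6 + 7 + 7 = 39 chips and still no colour has 8.
One more chip lands in a colour already at 7, so 40 draws are enough and 39 are not.

40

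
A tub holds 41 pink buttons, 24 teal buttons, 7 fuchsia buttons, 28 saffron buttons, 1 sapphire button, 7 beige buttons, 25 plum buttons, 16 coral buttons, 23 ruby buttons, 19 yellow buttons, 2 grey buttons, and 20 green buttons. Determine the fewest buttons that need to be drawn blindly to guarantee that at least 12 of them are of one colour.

106

By pigeonhole, the 12 colours are the holes; the buttons drawn are the pigeons.
To avoid 12 of any one colour, the worst case takes at most 11 of each colour, or every button of a colour that has fewer than 11.
That gives 11 + 11 + 7 + 11 + 1 + 7 + 11 + 11 + 11 + 11 + 2 + 11 = 105 buttons with no colour reaching 12.
The next button forces some colour to 12, so 105 + 1 = 106.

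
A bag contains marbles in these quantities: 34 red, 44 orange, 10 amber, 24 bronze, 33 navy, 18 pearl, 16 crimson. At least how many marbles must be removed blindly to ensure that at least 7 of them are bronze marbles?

In the worst case for collecting bronze marbles, every non-bronze marble comes out first.
There are 34 + 44 + 10 + 33 + 18 + 16 = 155 non-bronze marbles altogether.
After those, each further marble must be bronze, so 155 + 7 = 162 draws guarantee 7 bronze marbles.

162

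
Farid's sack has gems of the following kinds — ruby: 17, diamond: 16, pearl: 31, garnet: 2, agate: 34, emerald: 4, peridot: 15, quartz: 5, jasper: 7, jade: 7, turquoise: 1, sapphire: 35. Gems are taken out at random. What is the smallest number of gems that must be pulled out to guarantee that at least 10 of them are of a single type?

81

An adversary could hand out at most 9 gems per type (6 types run out sooner): 9 + 9 + 9 + 2 + 9 + 4 + 9 + 5 + 7 + 7 + 1 + 9 = 80 gems and still no type has 10.
One more gem lands in a type already at 9, so 81 draws are enough and 80 are not.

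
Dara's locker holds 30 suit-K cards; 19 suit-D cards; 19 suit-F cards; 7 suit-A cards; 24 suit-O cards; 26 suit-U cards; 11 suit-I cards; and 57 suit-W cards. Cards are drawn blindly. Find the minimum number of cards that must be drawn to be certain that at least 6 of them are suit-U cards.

173

In the worst case for collecting suit-U cards, every non-suit-U card comes out first.
There are 30 + 19 + 19 + 7 + 24 + 11 + 57 = 167 non-suit-U cards altogether.
After those, each further card must be suit-U, so 167 + 6 = 173 draws guarantee 6 suit-U cards.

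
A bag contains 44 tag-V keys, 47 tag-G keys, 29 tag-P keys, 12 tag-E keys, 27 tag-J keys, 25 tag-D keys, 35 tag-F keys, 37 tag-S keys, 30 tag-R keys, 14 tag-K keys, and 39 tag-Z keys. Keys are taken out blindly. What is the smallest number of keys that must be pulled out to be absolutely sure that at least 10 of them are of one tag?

100

Pigeonhole: the 11 tags are the holes; the keys drawn are the pigeons.
To avoid 10 of any one tag, the worst case takes at most 9 of each tag.
That gives 9 + 9 + 9 + 9 + 9 + 9 + 9 + 9 + 9 + 9 + 9 = 99 keys with no tag reaching 10.
The next key forces some tag to 10, so 99 + 1 = 100.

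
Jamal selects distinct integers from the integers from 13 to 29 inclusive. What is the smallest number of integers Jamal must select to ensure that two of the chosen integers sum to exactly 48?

13

A set avoiding the sum 48 can contain at most one of each pair {x, 48−x}, plus the 7 elements whose complement lies outside the range or equal to its own complement.
The integers 13, …, 24 (12 of them) are such a set: any two sum to at least 13+14 = 27 and at most 23+24 = 47 < 48.
By pigeonhole, any 13th integer completes one of the 5 pairs, so 13 choices force a sum of 48.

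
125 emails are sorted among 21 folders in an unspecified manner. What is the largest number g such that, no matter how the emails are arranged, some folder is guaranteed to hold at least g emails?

The 21 folders are the holes and the 125 emails are the pigeons.
If every folder held at most 5 emails, the total would be at most 21 × 5 = 105, which is less than 125.
So some folder holds at least ⌈125/21⌉ = 6 emails.

6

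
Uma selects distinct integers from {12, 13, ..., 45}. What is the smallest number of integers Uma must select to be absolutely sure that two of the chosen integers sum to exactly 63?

A set avoiding the sum 63 can contain at most one of each pair {x, 63−x}, plus the 6 elements whose complement lies outside the range.
The integers 12, …, 31 (20 of them) are such a set: any two sum to at least 12+13 = 25 and at most 30+31 = 61 < 63.
By pigeonhole, any 21st integer completes one of the 14 pairs, so 21 choices force a sum of 63.

21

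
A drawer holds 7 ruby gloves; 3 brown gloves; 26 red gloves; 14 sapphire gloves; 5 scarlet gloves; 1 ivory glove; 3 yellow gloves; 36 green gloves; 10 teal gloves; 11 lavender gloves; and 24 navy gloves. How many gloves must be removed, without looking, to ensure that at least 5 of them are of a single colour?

By the pigeonhole principle, the 11 colours are the holes; the gloves drawn are the pigeons.
To avoid 5 of any one colour, the worst case takes at most 4 of each colour, or every glove of a colour that has fewer than 4.
That gives 4 + 3 + 4 + 4 + 4 + 1 + 3 + 4 + 4 + 4 + 4 = 39 gloves with no colour reaching 5.
The next glove forces some colour to 5, so 39 + 1 = 40.

40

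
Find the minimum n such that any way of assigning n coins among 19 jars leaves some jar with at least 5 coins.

With 76 coins one could put exactly 4 in each of the 19 jars, and no jar would reach 5.
By the pigeonhole principle, one more coin must land in a jar that already has 4, giving it 5.
So 19 × 4 + 1 = 77 coins are required.

77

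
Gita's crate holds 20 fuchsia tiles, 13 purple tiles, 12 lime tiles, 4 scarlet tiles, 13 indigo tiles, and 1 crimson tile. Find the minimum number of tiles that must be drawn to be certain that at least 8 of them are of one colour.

Pigeonhole: put each drawn tile into a box by colour. The largest draw with every box below 8 takes min(count, 7) from each colour; colours with fewer than 7 contribute all they have.
Σ min(cᵢ, 7) = 7 + 7 + 7 + 4 + 7 + 1 = 33.
Draw number 33 + 1 = 34 must push one box to 8.

34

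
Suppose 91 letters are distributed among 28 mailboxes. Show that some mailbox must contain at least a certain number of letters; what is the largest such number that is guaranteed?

4

The 28 mailboxes are the holes and the 91 letters are the pigeons.
If every mailbox held at most 3 letters, the total would be at most 28 × 3 = 84, which is less than 91.
So some mailbox holds at least ⌈91/28⌉ = 4 letters.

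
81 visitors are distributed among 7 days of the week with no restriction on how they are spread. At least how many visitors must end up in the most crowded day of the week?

By pigeonhole, the 7 days of the week are the holes and the 81 visitors are the pigeons.
If every day of the week held at most 11 visitors, the total would be at most 7 × 11 = 77, which is less than 81.
So some day of the week holds at least ⌈81/7⌉ = 12 visitors.

12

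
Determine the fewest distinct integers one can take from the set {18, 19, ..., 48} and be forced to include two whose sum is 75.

21

A set avoiding the sum 75 can contain at most one of each pair {x, 75−x}, plus the 9 elements whose complement lies outside the range.
The integers 18, …, 37 (20 of them) are such a set: any two sum to at least 18+19 = 37 and at most 36+37 = 73 < 75.
Pigeonhole: any 21st integer completes one of the 11 pairs, so 21 choices force a sum of 75.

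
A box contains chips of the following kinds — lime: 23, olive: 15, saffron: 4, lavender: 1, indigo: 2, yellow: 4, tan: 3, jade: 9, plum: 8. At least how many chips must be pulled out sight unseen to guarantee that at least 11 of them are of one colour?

An adversary could hand out at most 10 chips per colour (7 colours run out sooner): 10 + 10 + 4 + 1 + 2 + 4 + 3 + 9 + 8 = 51 chips and still no colour has 11.
By the pigeonhole principle, one more chip lands in a colour already at 10, so 52 draws are enough and 51 are not.

52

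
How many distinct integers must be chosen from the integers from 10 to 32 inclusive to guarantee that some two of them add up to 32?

A set avoiding the sum 32 can contain at most one of each pair {x, 32−x}, plus the 11 elements whose complement lies outside the range or equal to its own complement.
The integers 16, …, 32 (17 of them) are such a set: any two sum to at least 16+17 = 33 > 32.
Any 18th integer completes one of the 6 pairs, so 18 choices force a sum of 32.

18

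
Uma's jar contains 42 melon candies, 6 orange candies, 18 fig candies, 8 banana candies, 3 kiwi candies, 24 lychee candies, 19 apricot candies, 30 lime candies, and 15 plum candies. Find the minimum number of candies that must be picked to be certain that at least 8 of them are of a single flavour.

An adversary could hand out at most 7 candies per flavour (orange, kiwi run out sooner): 7 + 6 + 7 + 7 + 3 + 7 + 7 + 7 + 7 = 58 candies and still no flavour has 8.
One more candy lands in a flavour already at 7, so 59 draws are enough and 58 are not.

59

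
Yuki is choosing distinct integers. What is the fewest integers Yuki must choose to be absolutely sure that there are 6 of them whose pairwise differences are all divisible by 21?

Integers whose pairwise differences are multiples of 21 are exactly those sharing a remainder mod 21. By the pigeonhole principle, the 21 residue classes mod 21 are the pigeonholes.
With 105 integers one could put 5 in each residue class and have no class reach 6.
The 106th integer pushes some class to 6, so 21·5 + 1 = 106.

106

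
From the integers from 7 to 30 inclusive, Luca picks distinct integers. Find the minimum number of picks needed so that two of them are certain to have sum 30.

Two chosen integers sum to 30 exactly when both halves of some pair {x, 30−x} with 7 ≤ x ≤ 30−x ≤ 23 are chosen — 8 such pairs.
The remaining 8 elements (those with no distinct partner in range) can never complete a 30-sum, so the worst case takes all of them and one from each pair: 8 + 8 = 16.
The 17th integer has to be the second member of some pair, so 16 + 1 = 17.

17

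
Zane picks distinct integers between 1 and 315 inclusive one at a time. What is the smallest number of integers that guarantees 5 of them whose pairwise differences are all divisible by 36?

145

Integers whose pairwise differences are multiples of 36 are exactly those sharing a remainder mod 36. By pigeonhole, the 36 residue classes mod 36 are the pigeonholes.
With 144 integers one could put 4 in each residue class and have no class reach 5.
The 145th integer pushes some class to 5, so 36·4 + 1 = 145.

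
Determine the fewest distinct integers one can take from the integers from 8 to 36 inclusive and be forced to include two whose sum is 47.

A set avoiding the sum 47 can contain at most one of each pair {x, 47−x}, plus the 3 elements whose complement lies outside the range.
The integers 8, …, 23 (16 of them) are such a set: any two sum to at least 8+9 = 17 and at most 22+23 = 45 < 47.
Pigeonhole: any 17th integer completes one of the 13 pairs, so 17 choices force a sum of 47.

17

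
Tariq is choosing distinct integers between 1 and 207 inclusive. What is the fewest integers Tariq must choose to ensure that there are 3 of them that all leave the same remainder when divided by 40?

By pigeonhole, the 40 residue classes mod 40 are the pigeonholes.
With 80 integers one could put 2 in each residue class and have no class reach 3.
The 81st integer pushes some class to 3, so 40·2 + 1 = 81.

81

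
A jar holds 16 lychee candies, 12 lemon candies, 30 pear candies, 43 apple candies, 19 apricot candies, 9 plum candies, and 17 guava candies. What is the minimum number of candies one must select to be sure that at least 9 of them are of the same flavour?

57

Put each drawn candy into a box by flavour. The largest draw with every box below 9 takes min(count, 8) from each flavour.
Σ min(cᵢ, 8) = 8 + 8 + 8 + 8 + 8 + 8 + 8 = 56.
Draw number 56 + 1 = 57 must push one box to 9.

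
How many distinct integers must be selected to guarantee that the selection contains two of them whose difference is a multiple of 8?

9

Integers whose pairwise differences are multiples of 8 are exactly those sharing a remainder mod 8. Pigeonhole: the 8 residue classes mod 8 are the pigeonholes.
With 8 integers one could put 1 in each residue class and have no class reach 2.
The 9th integer pushes some class to 2, so 8·1 + 1 = 9.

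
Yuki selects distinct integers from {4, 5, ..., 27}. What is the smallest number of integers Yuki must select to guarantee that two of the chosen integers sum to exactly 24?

17

Two chosen integers sum to 24 exactly when both halves of some pair {x, 24−x} with 4 ≤ x ≤ 24−x ≤ 20 are chosen — 8 such pairs.
The remaining 8 elements (those with no distinct partner in range) can never complete a 24-sum, so the worst case takes all of them and one from each pair: 8 + 8 = 16.
By pigeonhole, the 17th integer has to be the second member of some pair, so 16 + 1 = 17.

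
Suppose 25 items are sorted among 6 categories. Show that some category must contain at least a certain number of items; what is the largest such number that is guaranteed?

5

The 6 categories are the holes and the 25 items are the pigeons.
If every category held at most 4 items, the total would be at most 6 × 4 = 24, which is less than 25.
So some category holds at least ⌈25/6⌉ = 5 items.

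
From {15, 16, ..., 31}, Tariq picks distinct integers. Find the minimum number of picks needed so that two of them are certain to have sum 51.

A set avoiding the sum 51 can contain at most one of each pair {x, 51−x}, plus the 5 elements whose complement lies outside the range.
The integers 15, …, 25 (11 of them) are such a set: any two sum to at least 15+16 = 31 and at most 24+25 = 49 < 51.
By pigeonhole, any 12th integer completes one of the 6 pairs, so 12 choices force a sum of 51.

12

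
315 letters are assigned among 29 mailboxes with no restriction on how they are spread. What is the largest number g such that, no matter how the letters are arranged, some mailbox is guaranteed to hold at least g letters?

By the pigeonhole principle, the 29 mailboxes are the holes and the 315 letters are the pigeons.
If every mailbox held at most 10 letters, the total would be at most 29 × 10 = 290, which is less than 315.
So some mailbox holds at least ⌈315/29⌉ = 11 letters.

11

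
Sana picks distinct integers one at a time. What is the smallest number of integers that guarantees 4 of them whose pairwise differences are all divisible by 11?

34

Integers whose pairwise differences are multiples of 11 are exactly those sharing a remainder mod 11. The 11 residue classes mod 11 are the pigeonholes.
With 33 integers one could put 3 in each residue class and have no class reach 4.
The 34th integer pushes some class to 4, so 11·3 + 1 = 34.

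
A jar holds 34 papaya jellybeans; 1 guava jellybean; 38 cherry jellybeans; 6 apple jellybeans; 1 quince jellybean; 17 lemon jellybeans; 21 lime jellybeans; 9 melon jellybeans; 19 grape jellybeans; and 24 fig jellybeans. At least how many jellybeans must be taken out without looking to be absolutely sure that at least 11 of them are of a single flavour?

78

Put each drawn jellybean into a box by flavour. The largest draw with every box below 11 takes min(count, 10) from each flavour; flavours with fewer than 10 contribute all they have.
Σ min(cᵢ, 10) = 10 + 1 + 10 + 6 + 1 + 10 + 10 + 9 + 10 + 10 = 77.
Draw number 77 + 1 = 78 must push one box to 11.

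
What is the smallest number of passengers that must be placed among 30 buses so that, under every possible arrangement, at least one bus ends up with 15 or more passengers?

With 420 passengers one could put exactly 14 in each of the 30 buses, and no bus would reach 15.
One more passenger must land in a bus that already has 14, giving it 15.
So 30 × 14 + 1 = 421 passengers are required.

421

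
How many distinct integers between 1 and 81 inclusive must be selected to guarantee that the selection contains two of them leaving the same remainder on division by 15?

By the pigeonhole principle, the 15 residue classes mod 15 are the pigeonholes.
With 15 integers one could put 1 in each residue class and have no class reach 2.
The 16th integer pushes some class to 2, so 15·1 + 1 = 16.

16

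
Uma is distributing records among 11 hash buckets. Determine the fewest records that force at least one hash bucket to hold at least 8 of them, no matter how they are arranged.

With 77 records one could put exactly 7 in each of the 11 hash buckets, and no hash bucket would reach 8.
By the pigeonhole principle, one more record must land in a hash bucket that already has 7, giving it 8.
So 11 × 7 + 1 = 78 records are required.

78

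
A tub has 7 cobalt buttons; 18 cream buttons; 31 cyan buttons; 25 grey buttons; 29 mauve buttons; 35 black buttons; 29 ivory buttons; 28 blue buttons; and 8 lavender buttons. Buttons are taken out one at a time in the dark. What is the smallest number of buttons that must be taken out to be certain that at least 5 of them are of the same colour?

37

An adversary could hand out at most 4 buttons per colour: 4 + 4 + 4 + 4 + 4 + 4 + 4 + 4 + 4 = 36 buttons and still no colour has 5.
One more button lands in a colour already at 4, so 37 draws are enough and 36 are not.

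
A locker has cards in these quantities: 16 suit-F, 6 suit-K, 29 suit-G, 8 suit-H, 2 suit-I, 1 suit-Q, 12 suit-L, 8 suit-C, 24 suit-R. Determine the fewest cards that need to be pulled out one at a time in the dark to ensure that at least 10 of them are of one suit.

62

Put each drawn card into a box by suit. The largest draw with every box below 10 takes min(count, 9) from each suit; suits with fewer than 9 contribute all they have.
Σ min(cᵢ, 9) = 9 + 6 + 9 + 8 + 2 + 1 + 9 + 8 + 9 = 61.
Draw number 61 + 1 = 62 must push one box to 10.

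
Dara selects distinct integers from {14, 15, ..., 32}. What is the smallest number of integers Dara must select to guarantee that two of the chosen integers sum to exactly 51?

A set avoiding the sum 51 can contain at most one of each pair {x, 51−x}, plus the 5 elements whose complement lies outside the range.
The integers 14, …, 25 (12 of them) are such a set: any two sum to at least 14+15 = 29 and at most 24+25 = 49 < 51.
By pigeonhole, any 13th integer completes one of the 7 pairs, so 13 choices force a sum of 51.

13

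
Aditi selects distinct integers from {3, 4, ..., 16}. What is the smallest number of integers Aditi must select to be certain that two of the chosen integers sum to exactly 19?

8

Two chosen integers sum to 19 exactly when both halves of some pair {x, 19−x} with 3 ≤ x ≤ 19−x ≤ 16 are chosen — 7 such pairs.
Every element belongs to one of those pairs, so the worst case picks one from each: 7 integers.
By the pigeonhole principle, the 8th integer has to be the second member of some pair, so 7 + 1 = 8.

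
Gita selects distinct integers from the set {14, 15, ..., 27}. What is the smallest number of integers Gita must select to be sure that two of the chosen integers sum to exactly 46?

Group the elements by complementary pair {x, 46−x}: {19,27}, {20,26}, {21,25}, …, giving 4 two-element pairs; the single value 23 (it cannot pair with itself since the integers are distinct); and 5 integers whose partner 46−x falls outside [14,27].
By pigeonhole, treating each of those 10 groups as a pigeonhole, one can pick one integer per group — 10 integers — with no two summing to 46.
The 11th integer lands in an occupied pair, forcing a sum of 46.

11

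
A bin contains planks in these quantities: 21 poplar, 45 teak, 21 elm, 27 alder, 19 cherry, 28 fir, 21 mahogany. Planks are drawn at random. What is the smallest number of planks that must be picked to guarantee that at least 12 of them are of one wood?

Pigeonhole: the 7 woods are the holes; the planks drawn are the pigeons.
To avoid 12 of any one wood, the worst case takes at most 11 of each wood.
That gives 11 + 11 + 11 + 11 + 11 + 11 + 11 = 77 planks with no wood reaching 12.
The next plank forces some wood to 12, so 77 + 1 = 78.

78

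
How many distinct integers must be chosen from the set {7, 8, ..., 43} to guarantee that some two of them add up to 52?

21

A set avoiding the sum 52 can contain at most one of each pair {x, 52−x}, plus the 3 elements whose complement lies outside the range or equal to its own complement.
The integers 7, …, 26 (20 of them) are such a set: any two sum to at least 7+8 = 15 and at most 25+26 = 51 < 52.
Any 21st integer completes one of the 17 pairs, so 21 choices force a sum of 52.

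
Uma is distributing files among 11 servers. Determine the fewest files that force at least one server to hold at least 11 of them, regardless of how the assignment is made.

111

With 110 files one could put exactly 10 in each of the 11 servers, and no server would reach 11.
One more file must land in a server that already has 10, giving it 11.
So 11 × 10 + 1 = 111 files are required.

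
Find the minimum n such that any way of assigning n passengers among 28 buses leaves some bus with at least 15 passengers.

393

With 392 passengers one could put exactly 14 in each of the 28 buses, and no bus would reach 15.
By the pigeonhole principle, one more passenger must land in a bus that already has 14, giving it 15.
So 28 × 14 + 1 = 393 passengers are required.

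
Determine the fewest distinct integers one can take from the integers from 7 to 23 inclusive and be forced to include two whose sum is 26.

12

Two chosen integers sum to 26 exactly when both halves of some pair {x, 26−x} with 7 ≤ x ≤ 26−x ≤ 19 are chosen — 6 such pairs.
The remaining 5 elements (those with no distinct partner in range) can never complete a 26-sum, so the worst case takes all of them and one from each pair: 5 + 6 = 11.
The 12th integer has to be the second member of some pair, so 11 + 1 = 12.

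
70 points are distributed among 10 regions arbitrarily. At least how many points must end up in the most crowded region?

7

The 10 regions are the holes and the 70 points are the pigeons.
If every region held at most 6 points, the total would be at most 10 × 6 = 60, which is less than 70.
So some region holds at least ⌈70/10⌉ = 7 points.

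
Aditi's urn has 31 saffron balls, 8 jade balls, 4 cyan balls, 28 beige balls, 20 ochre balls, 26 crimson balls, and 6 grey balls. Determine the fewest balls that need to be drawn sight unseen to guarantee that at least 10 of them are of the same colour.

55

By the pigeonhole principle, put each drawn ball into a box by colour. The largest draw with every box below 10 takes min(count, 9) from each colour; colours with fewer than 9 contribute all they have.
Σ min(cᵢ, 9) = 9 + 8 + 4 + 9 + 9 + 9 + 6 = 54.
Draw number 54 + 1 = 55 must push one box to 10.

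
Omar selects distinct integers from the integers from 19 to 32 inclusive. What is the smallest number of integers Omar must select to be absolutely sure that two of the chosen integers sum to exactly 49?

9

A set avoiding the sum 49 can contain at most one of each pair {x, 49−x}, plus the 2 elements whose complement lies outside the range.
The integers 25, …, 32 (8 of them) are such a set: any two sum to at least 25+26 = 51 > 49.
By the pigeonhole principle, any 9th integer completes one of the 6 pairs, so 9 choices force a sum of 49.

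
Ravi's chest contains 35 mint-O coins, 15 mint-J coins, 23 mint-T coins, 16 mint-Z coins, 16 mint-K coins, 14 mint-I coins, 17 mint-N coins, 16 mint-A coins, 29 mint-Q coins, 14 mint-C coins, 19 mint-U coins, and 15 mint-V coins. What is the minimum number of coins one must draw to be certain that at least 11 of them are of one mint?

121

Pigeonhole: the 12 mints are the holes; the coins drawn are the pigeons.
To avoid 11 of any one mint, the worst case takes at most 10 of each mint.
That gives 10 + 10 + 10 + 10 + 10 + 10 + 10 + 10 + 10 + 10 + 10 + 10 = 120 coins with no mint reaching 11.
The next coin forces some mint to 11, so 120 + 1 = 121.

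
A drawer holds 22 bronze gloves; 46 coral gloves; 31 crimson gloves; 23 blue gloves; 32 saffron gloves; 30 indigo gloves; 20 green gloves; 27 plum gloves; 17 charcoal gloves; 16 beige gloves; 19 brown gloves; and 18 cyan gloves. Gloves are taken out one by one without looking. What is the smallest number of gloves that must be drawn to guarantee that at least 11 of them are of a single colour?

The 12 colours are the holes; the gloves drawn are the pigeons.
To avoid 11 of any one colour, the worst case takes at most 10 of each colour.
That gives 10 + 10 + 10 + 10 + 10 + 10 + 10 + 10 + 10 + 10 + 10 + 10 = 120 gloves with no colour reaching 11.
The next glove forces some colour to 11, so 120 + 1 = 121.

121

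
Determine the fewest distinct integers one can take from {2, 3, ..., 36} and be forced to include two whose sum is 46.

Two chosen integers sum to 46 exactly when both halves of some pair {x, 46−x} with 10 ≤ x ≤ 46−x ≤ 36 are chosen — 13 such pairs.
The remaining 9 elements (those with no distinct partner in range) can never complete a 46-sum, so the worst case takes all of them and one from each pair: 9 + 13 = 22.
The 23rd integer has to be the second member of some pair, so 22 + 1 = 23.

23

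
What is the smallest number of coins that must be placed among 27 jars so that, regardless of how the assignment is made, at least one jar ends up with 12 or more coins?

298

With 297 coins one could put exactly 11 in each of the 27 jars, and no jar would reach 12.
One more coin must land in a jar that already has 11, giving it 12.
So 27 × 11 + 1 = 298 coins are required.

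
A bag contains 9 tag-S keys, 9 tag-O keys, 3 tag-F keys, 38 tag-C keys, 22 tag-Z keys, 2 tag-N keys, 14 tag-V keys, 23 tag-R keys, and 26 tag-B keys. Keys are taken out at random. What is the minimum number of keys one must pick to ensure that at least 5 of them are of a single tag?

By the pigeonhole principle, the 9 tags are the holes; the keys drawn are the pigeons.
To avoid 5 of any one tag, the worst case takes at most 4 of each tag, or every key of a tag that has fewer than 4.
That gives 4 + 4 + 3 + 4 + 4 + 2 + 4 + 4 + 4 = 33 keys with no tag reaching 5.
The next key forces some tag to 5, so 33 + 1 = 34.

34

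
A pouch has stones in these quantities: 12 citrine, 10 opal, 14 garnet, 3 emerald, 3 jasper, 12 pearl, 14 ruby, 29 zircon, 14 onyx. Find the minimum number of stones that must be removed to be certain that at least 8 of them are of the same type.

56

An adversary could hand out at most 7 stones per type (emerald, jasper run out sooner): 7 + 7 + 7 + 3 + 3 + 7 + 7 + 7 + 7 = 55 stones and still no type has 8.
One more stone lands in a type already at 7, so 56 draws are enough and 55 are not.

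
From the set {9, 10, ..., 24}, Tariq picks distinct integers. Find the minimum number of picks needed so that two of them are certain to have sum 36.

Group the elements by complementary pair {x, 36−x}: {12,24}, {13,23}, {14,22}, …, giving 6 two-element pairs, the single value 18 (it cannot pair with itself since the integers are distinct), and 3 integers whose partner 36−x falls outside [9,24].
Pigeonhole: treating each of those 10 groups as a pigeonhole, one can pick one integer per group — 10 integers — with no two summing to 36.
The 11th integer lands in an occupied pair, forcing a sum of 36.

11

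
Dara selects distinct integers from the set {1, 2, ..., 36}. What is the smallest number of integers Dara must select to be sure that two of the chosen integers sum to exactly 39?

Two chosen integers sum to 39 exactly when both halves of some pair {x, 39−x} with 3 ≤ x ≤ 39−x ≤ 36 are chosen — 17 such pairs.
The remaining 2 elements (those with no distinct partner in range) can never complete a 39-sum, so the worst case takes all of them and one from each pair: 2 + 17 = 19.
By pigeonhole, the 20th integer has to be the second member of some pair, so 19 + 1 = 20.

20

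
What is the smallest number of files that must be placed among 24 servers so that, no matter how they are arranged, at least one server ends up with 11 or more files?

With 240 files one could put exactly 10 in each of the 24 servers, and no server would reach 11.
By the pigeonhole principle, one more file must land in a server that already has 10, giving it 11.
So 24 × 10 + 1 = 241 files are required.

241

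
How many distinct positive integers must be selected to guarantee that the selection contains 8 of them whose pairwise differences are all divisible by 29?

204

Integers whose pairwise differences are multiples of 29 are exactly those sharing a remainder mod 29. The 29 residue classes mod 29 are the pigeonholes.
With 203 integers one could put 7 in each residue class and have no class reach 8.
The 204th integer pushes some class to 8, so 29·7 + 1 = 204.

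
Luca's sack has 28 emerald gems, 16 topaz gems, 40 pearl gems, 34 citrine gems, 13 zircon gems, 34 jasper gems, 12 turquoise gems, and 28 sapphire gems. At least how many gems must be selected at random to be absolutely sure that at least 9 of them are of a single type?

65

By pigeonhole, the 8 types are the holes; the gems drawn are the pigeons.
To avoid 9 of any one type, the worst case takes at most 8 of each type.
That gives 8 + 8 + 8 + 8 + 8 + 8 + 8 + 8 = 64 gems with no type reaching 9.
The next gem forces some type to 9, so 64 + 1 = 65.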